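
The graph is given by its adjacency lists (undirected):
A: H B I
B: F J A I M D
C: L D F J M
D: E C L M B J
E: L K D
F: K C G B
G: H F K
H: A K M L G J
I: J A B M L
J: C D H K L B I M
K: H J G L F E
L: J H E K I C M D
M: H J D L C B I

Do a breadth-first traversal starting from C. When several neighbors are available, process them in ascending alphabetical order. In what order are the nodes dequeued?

C D F J L M B E G K H I A

Visit C; enqueue D, F, J, L, M → queue [D, F, J, L, M]
Visit D; enqueue B, E → queue [F, J, L, M, B, E]
Visit F; enqueue G, K → queue [J, L, M, B, E, G, K]
Visit J; enqueue H, I → queue [L, M, B, E, G, K, H, I]
Visit L → queue [M, B, E, G, K, H, I]
Visit M → queue [B, E, G, K, H, I]
Visit B; enqueue A → queue [E, G, K, H, I, A]
Visit E → queue [G, K, H, I, A]
Visit G → queue [K, H, I, A]
Visit K → queue [H, I, A]
Visit H → queue [I, A]
Visit I → queue [A]
Visit A → queue []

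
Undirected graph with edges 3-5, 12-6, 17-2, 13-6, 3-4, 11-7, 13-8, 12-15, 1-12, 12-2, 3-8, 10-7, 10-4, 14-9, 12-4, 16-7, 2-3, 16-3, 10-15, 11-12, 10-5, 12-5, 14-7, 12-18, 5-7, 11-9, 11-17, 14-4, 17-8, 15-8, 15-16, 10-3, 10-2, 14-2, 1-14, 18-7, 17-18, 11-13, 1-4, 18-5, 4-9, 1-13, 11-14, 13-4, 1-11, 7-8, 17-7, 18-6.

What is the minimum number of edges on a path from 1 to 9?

Level 0: 1
Level 1: 4, 11, 12, 13, 14
Level 2: 2, 3, 5, 6, 7, 8, 9, 10, 15, 17, 18
Level 3: 16
9 first appears at level 2.

2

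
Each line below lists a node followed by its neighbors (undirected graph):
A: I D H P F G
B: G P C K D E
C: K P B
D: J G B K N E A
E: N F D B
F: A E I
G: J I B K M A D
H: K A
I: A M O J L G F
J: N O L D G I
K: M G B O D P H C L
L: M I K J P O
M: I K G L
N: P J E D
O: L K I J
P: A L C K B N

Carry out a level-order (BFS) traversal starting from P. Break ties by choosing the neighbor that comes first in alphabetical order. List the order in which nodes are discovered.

Visit P; enqueue A, B, C, K, L, N → queue [A, B, C, K, L, N]
Visit A; enqueue D, F, G, H, I → queue [B, C, K, L, N, D, F, G, H, I]
Visit B; enqueue E → queue [C, K, L, N, D, F, G, H, I, E]
Visit C → queue [K, L, N, D, F, G, H, I, E]
Visit K; enqueue M, O → queue [L, N, D, F, G, H, I, E, M, O]
Visit L; enqueue J → queue [N, D, F, G, H, I, E, M, O, J]
Visit N → queue [D, F, G, H, I, E, M, O, J]
Visit D → queue [F, G, H, I, E, M, O, J]
Visit F → queue [G, H, I, E, M, O, J]
Visit G → queue [H, I, E, M, O, J]
Visit H → queue [I, E, M, O, J]
Visit I → queue [E, M, O, J]
Visit E → queue [M, O, J]
Visit M → queue [O, J]
Visit O → queue [J]
Visit J → queue []

P A B C K L N D F G H I E M O J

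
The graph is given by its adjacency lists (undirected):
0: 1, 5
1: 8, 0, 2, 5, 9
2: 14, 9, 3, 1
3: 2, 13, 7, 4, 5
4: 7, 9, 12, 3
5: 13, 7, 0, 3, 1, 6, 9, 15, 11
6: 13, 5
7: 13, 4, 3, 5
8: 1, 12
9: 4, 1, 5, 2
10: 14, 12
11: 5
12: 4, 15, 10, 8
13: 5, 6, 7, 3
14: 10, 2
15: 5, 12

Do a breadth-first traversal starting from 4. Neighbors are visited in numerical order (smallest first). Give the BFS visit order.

Visit 4; enqueue 3, 7, 9, 12 → queue [3, 7, 9, 12]
Visit 3; enqueue 2, 5, 13 → queue [7, 9, 12, 2, 5, 13]
Visit 7 → queue [9, 12, 2, 5, 13]
Visit 9; enqueue 1 → queue [12, 2, 5, 13, 1]
Visit 12; enqueue 8, 10, 15 → queue [2, 5, 13, 1, 8, 10, 15]
Visit 2; enqueue 14 → queue [5, 13, 1, 8, 10, 15, 14]
Visit 5; enqueue 0, 6, 11 → queue [13, 1, 8, 10, 15, 14, 0, 6, 11]
Visit 13 → queue [1, 8, 10, 15, 14, 0, 6, 11]
Visit 1 → queue [8, 10, 15, 14, 0, 6, 11]
Visit 8 → queue [10, 15, 14, 0, 6, 11]
Visit 10 → queue [15, 14, 0, 6, 11]
Visit 15 → queue [14, 0, 6, 11]
Visit 14 → queue [0, 6, 11]
Visit 0 → queue [6, 11]
Visit 6 → queue [11]
Visit 11 → queue []

4, 3, 7, 9, 12, 2, 5, 13, 1, 8, 10, 15, 14, 0, 6, 11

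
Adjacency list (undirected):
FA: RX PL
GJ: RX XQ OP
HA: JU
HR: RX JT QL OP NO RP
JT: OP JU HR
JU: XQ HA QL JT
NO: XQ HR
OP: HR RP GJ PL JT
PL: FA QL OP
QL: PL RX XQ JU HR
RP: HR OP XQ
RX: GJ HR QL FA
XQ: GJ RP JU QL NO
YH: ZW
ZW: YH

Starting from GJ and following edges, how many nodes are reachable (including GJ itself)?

BFS from GJ visits: GJ, XQ, RX, OP, RP, QL, NO, JU, HR, FA, PL, JT, HA
Reachable nodes: 13 of 15 total.

13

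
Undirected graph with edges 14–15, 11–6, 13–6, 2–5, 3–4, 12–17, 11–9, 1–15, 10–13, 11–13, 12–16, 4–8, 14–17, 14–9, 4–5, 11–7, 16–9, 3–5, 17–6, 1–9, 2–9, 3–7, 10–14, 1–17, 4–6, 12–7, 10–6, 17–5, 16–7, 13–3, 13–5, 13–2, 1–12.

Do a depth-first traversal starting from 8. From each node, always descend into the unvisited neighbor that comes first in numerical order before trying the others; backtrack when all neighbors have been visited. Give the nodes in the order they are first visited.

8, 4, 3, 5, 2, 9, 1, 12, 7, 11, 6, 10, 13, 14, 15, 17, 16

Visit 8
8 → 4
4 → 3
3 → 5
5 → 2
2 → 9
9 → 1
1 → 12
12 → 7
7 → 11
11 → 6
6 → 10
10 → 13
10 → 14
14 → 15
14 → 17
7 → 16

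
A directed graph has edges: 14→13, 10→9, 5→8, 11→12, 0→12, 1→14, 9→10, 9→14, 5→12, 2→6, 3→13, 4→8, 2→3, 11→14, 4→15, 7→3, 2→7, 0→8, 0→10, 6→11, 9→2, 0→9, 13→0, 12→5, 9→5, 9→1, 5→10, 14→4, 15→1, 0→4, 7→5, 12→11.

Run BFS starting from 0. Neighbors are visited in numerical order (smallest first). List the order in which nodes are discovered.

0 -> 4 -> 8 -> 9 -> 10 -> 12 -> 15 -> 1 -> 2 -> 5 -> 14 -> 11 -> 3 -> 6 -> 7 -> 13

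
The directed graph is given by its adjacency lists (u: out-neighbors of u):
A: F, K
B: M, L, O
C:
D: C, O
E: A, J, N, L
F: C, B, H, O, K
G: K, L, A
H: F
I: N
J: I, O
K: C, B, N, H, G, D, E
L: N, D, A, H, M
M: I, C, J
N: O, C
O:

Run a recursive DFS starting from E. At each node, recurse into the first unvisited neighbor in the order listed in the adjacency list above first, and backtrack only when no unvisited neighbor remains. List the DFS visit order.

Visit E
E → A
A → F
F → C
F → B
B → M
M → I
I → N
N → O
M → J
B → L
L → D
L → H
F → K
K → G

E -> A -> F -> C -> B -> M -> I -> N -> O -> J -> L -> D -> H -> K -> G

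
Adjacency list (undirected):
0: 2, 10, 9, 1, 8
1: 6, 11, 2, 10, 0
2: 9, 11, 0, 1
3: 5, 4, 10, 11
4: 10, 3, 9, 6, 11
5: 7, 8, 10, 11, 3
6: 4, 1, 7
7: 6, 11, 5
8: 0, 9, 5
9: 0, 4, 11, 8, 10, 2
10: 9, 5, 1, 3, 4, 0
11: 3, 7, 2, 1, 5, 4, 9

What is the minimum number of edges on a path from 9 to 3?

Level 0: 9
Level 1: 0, 2, 4, 8, 10, 11
Level 2: 1, 3, 5, 6, 7
3 first appears at level 2.

2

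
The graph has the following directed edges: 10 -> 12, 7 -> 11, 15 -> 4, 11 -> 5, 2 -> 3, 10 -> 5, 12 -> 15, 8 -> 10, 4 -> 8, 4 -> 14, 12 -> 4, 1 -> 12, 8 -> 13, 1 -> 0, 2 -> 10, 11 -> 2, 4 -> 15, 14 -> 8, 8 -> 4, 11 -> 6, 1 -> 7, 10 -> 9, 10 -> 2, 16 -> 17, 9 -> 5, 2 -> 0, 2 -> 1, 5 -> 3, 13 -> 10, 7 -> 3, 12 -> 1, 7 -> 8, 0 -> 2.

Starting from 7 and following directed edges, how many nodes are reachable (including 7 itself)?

BFS from 7 visits: 7, 3, 8, 11, 4, 10, 13, 2, 5, 6, 14, 15, 9, 12, 0, 1
Reachable nodes: 16 of 18 total.

16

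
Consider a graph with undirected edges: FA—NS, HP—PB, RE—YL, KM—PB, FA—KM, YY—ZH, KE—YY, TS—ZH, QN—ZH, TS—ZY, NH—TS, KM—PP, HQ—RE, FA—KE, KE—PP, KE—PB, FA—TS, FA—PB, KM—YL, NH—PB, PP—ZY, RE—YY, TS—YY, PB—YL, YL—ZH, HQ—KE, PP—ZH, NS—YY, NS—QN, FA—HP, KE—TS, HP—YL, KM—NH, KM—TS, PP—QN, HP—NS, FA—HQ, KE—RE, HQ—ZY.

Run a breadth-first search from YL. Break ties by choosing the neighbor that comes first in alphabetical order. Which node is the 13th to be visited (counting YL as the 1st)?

HQ

Visit YL; enqueue HP, KM, PB, RE, ZH → queue [HP, KM, PB, RE, ZH]
Visit HP; enqueue FA, NS → queue [KM, PB, RE, ZH, FA, NS]
Visit KM; enqueue NH, PP, TS → queue [PB, RE, ZH, FA, NS, NH, PP, TS]
Visit PB; enqueue KE → queue [RE, ZH, FA, NS, NH, PP, TS, KE]
Visit RE; enqueue HQ, YY → queue [ZH, FA, NS, NH, PP, TS, KE, HQ, YY]
Visit ZH; enqueue QN → queue [FA, NS, NH, PP, TS, KE, HQ, YY, QN]
Visit FA → queue [NS, NH, PP, TS, KE, HQ, YY, QN]
Visit NS → queue [NH, PP, TS, KE, HQ, YY, QN]
Visit NH → queue [PP, TS, KE, HQ, YY, QN]
Visit PP; enqueue ZY → queue [TS, KE, HQ, YY, QN, ZY]
Visit TS → queue [KE, HQ, YY, QN, ZY]
Visit KE → queue [HQ, YY, QN, ZY]
Visit HQ → queue [YY, QN, ZY]
Visit YY → queue [QN, ZY]
Visit QN → queue [ZY]
Visit ZY → queue []

Visit order: YL, HP, KM, PB, RE, ZH, FA, NS, NH, PP, TS, KE, HQ, YY, QN, ZY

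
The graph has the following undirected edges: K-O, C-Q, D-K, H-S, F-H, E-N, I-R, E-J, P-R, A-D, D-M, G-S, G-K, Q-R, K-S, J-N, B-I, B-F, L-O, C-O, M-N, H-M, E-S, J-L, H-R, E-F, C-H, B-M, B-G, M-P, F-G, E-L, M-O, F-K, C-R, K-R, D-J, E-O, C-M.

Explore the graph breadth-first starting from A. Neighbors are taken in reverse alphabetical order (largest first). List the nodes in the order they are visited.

Visit A; enqueue D → queue [D]
Visit D; enqueue M, K, J → queue [M, K, J]
Visit M; enqueue P, O, N, H, C, B → queue [K, J, P, O, N, H, C, B]
Visit K; enqueue S, R, G, F → queue [J, P, O, N, H, C, B, S, R, G, F]
Visit J; enqueue L, E → queue [P, O, N, H, C, B, S, R, G, F, L, E]
Visit P → queue [O, N, H, C, B, S, R, G, F, L, E]
Visit O → queue [N, H, C, B, S, R, G, F, L, E]
Visit N → queue [H, C, B, S, R, G, F, L, E]
Visit H → queue [C, B, S, R, G, F, L, E]
Visit C; enqueue Q → queue [B, S, R, G, F, L, E, Q]
Visit B; enqueue I → queue [S, R, G, F, L, E, Q, I]
Visit S → queue [R, G, F, L, E, Q, I]
Visit R → queue [G, F, L, E, Q, I]
Visit G → queue [F, L, E, Q, I]
Visit F → queue [L, E, Q, I]
Visit L → queue [E, Q, I]
Visit E → queue [Q, I]
Visit Q → queue [I]
Visit I → queue []

A → D → M → K → J → P → O → N → H → C → B → S → R → G → F → L → E → Q → I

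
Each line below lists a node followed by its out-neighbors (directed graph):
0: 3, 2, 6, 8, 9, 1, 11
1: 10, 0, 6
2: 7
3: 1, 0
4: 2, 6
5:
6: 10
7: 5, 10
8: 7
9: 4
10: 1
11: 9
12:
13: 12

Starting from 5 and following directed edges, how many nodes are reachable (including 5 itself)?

1

BFS from 5 visits: 5
Reachable nodes: 1 of 14 total.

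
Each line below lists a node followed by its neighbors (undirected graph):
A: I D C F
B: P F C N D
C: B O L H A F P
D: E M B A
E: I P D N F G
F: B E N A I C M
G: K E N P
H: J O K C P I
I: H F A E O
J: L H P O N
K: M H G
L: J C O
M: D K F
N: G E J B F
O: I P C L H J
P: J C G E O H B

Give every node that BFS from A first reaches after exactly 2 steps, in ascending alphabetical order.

B, E, H, L, M, N, O, P

Level 0: A
Level 1: C, D, F, I
Level 2: B, E, H, L, M, N, O, P
Level 3: G, J, K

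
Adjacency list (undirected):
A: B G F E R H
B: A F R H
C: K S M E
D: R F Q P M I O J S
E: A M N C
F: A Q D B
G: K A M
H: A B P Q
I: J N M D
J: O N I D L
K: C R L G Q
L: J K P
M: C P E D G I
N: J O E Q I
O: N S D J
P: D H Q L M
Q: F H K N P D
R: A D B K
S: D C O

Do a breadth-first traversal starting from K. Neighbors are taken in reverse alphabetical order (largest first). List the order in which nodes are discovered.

Visit K; enqueue R, Q, L, G, C → queue [R, Q, L, G, C]
Visit R; enqueue D, B, A → queue [Q, L, G, C, D, B, A]
Visit Q; enqueue P, N, H, F → queue [L, G, C, D, B, A, P, N, H, F]
Visit L; enqueue J → queue [G, C, D, B, A, P, N, H, F, J]
Visit G; enqueue M → queue [C, D, B, A, P, N, H, F, J, M]
Visit C; enqueue S, E → queue [D, B, A, P, N, H, F, J, M, S, E]
Visit D; enqueue O, I → queue [B, A, P, N, H, F, J, M, S, E, O, I]
Visit B → queue [A, P, N, H, F, J, M, S, E, O, I]
Visit A → queue [P, N, H, F, J, M, S, E, O, I]
Visit P → queue [N, H, F, J, M, S, E, O, I]
Visit N → queue [H, F, J, M, S, E, O, I]
Visit H → queue [F, J, M, S, E, O, I]
Visit F → queue [J, M, S, E, O, I]
Visit J → queue [M, S, E, O, I]
Visit M → queue [S, E, O, I]
Visit S → queue [E, O, I]
Visit E → queue [O, I]
Visit O → queue [I]
Visit I → queue []

K -> R -> Q -> L -> G -> C -> D -> B -> A -> P -> N -> H -> F -> J -> M -> S -> E -> O -> I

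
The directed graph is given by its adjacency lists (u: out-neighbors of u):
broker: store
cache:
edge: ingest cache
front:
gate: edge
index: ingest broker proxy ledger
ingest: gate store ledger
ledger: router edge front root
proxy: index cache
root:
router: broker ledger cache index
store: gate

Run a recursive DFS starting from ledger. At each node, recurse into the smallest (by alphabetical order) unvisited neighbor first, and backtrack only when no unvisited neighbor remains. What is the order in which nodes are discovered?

Visit ledger
ledger → edge
edge → cache
edge → ingest
ingest → gate
ingest → store
ledger → front
ledger → root
ledger → router
router → broker
router → index
index → proxy

ledger, edge, cache, ingest, gate, store, front, root, router, broker, index, proxy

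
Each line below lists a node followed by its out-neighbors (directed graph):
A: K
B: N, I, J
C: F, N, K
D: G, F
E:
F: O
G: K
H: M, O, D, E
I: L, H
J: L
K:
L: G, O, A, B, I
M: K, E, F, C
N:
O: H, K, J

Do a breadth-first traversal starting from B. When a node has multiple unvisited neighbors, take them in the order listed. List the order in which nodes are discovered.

B, N, I, J, L, H, G, O, A, M, D, E, K, F, C

Visit B; enqueue N, I, J → queue [N, I, J]
Visit N → queue [I, J]
Visit I; enqueue L, H → queue [J, L, H]
Visit J → queue [L, H]
Visit L; enqueue G, O, A → queue [H, G, O, A]
Visit H; enqueue M, D, E → queue [G, O, A, M, D, E]
Visit G; enqueue K → queue [O, A, M, D, E, K]
Visit O → queue [A, M, D, E, K]
Visit A → queue [M, D, E, K]
Visit M; enqueue F, C → queue [D, E, K, F, C]
Visit D → queue [E, K, F, C]
Visit E → queue [K, F, C]
Visit K → queue [F, C]
Visit F → queue [C]
Visit C → queue []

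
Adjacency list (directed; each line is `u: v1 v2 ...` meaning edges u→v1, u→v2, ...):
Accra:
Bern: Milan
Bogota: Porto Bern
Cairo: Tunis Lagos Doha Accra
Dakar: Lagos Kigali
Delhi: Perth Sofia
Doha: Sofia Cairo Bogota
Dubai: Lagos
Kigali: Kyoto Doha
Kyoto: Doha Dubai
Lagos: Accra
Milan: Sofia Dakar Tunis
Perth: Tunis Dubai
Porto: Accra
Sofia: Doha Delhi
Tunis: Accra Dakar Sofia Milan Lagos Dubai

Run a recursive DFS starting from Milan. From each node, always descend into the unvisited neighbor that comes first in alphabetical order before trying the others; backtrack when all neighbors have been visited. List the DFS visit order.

Visit Milan
Milan → Dakar
Dakar → Kigali
Kigali → Doha
Doha → Bogota
Bogota → Bern
Bogota → Porto
Porto → Accra
Doha → Cairo
Cairo → Lagos
Cairo → Tunis
Tunis → Dubai
Tunis → Sofia
Sofia → Delhi
Delhi → Perth
Kigali → Kyoto

Milan, Dakar, Kigali, Doha, Bogota, Bern, Porto, Accra, Cairo, Lagos, Tunis, Dubai, Sofia, Delhi, Perth, Kyoto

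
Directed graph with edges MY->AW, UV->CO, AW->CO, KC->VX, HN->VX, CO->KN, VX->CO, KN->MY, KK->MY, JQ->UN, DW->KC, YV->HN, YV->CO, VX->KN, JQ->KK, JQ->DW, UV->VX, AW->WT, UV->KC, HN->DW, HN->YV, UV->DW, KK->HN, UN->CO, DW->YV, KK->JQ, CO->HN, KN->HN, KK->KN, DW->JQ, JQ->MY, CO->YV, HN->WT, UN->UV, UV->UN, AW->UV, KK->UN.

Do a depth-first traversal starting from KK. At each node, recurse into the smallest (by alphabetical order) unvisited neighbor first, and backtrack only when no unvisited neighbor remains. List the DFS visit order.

KK, HN, DW, JQ, MY, AW, CO, KN, YV, UV, KC, VX, UN, WT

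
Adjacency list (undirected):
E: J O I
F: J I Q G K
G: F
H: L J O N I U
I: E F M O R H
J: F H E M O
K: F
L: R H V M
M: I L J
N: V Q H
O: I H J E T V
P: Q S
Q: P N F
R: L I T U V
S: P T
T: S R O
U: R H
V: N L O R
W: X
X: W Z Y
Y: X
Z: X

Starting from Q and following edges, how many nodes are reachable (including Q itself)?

BFS from Q visits: Q, P, N, F, S, V, H, J, I, G, K, T, L, O, R, U, E, M
Reachable nodes: 18 of 22 total.

18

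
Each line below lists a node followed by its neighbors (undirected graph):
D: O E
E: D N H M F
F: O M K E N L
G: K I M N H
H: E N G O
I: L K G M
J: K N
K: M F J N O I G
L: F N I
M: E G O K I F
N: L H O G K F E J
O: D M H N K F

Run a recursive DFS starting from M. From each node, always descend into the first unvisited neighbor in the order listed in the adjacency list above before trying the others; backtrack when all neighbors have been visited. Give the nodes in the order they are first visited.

M, E, D, O, H, N, L, F, K, J, I, G

Visit M
M → E
E → D
D → O
O → H
H → N
N → L
L → F
F → K
K → J
K → I
I → G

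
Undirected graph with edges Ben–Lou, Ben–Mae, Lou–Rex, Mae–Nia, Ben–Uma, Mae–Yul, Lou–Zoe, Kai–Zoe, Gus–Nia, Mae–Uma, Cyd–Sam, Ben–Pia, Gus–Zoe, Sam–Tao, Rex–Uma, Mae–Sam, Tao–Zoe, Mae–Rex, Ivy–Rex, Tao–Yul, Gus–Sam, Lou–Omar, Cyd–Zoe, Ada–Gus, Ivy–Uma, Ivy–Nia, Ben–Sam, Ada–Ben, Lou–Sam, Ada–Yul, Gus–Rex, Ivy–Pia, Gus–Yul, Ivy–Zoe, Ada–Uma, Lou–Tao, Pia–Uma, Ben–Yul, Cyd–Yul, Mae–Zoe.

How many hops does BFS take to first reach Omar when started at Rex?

2

Level 0: Rex
Level 1: Gus, Ivy, Lou, Mae, Uma
Level 2: Ada, Ben, Nia, Omar, Pia, Sam, Tao, Yul, Zoe
Level 3: Cyd, Kai
Omar first appears at level 2.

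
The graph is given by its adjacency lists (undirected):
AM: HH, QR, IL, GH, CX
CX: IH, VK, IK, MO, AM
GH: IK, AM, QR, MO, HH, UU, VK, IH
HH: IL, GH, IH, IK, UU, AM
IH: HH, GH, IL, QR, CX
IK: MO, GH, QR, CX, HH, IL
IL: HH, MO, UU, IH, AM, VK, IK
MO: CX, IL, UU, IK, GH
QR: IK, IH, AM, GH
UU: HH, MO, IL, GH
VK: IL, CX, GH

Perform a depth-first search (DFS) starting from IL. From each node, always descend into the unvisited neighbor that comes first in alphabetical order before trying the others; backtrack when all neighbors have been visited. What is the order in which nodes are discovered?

Visit IL
IL → AM
AM → CX
CX → IH
IH → GH
GH → HH
HH → IK
IK → MO
MO → UU
IK → QR
GH → VK

IL → AM → CX → IH → GH → HH → IK → MO → UU → QR → VK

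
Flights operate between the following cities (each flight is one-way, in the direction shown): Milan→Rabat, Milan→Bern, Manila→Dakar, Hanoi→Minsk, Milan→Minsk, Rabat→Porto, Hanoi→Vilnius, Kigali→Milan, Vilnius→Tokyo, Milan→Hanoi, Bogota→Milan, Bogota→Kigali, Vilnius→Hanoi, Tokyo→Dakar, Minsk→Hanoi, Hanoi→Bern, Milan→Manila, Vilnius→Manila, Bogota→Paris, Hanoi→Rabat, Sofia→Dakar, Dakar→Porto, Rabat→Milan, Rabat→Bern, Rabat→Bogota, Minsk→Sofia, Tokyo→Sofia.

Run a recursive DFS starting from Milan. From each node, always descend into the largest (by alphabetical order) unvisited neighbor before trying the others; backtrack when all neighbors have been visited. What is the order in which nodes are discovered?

Visit Milan
Milan → Rabat
Rabat → Porto
Rabat → Bogota
Bogota → Paris
Bogota → Kigali
Rabat → Bern
Milan → Minsk
Minsk → Sofia
Sofia → Dakar
Minsk → Hanoi
Hanoi → Vilnius
Vilnius → Tokyo
Vilnius → Manila

Milan, Rabat, Porto, Bogota, Paris, Kigali, Bern, Minsk, Sofia, Dakar, Hanoi, Vilnius, Tokyo, Manila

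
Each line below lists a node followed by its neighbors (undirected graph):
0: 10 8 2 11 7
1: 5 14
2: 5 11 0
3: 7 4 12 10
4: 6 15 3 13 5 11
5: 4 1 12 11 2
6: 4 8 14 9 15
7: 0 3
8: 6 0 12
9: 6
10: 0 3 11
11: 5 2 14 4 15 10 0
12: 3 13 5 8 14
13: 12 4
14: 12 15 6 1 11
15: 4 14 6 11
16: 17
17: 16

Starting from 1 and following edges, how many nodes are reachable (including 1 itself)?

16

BFS from 1 visits: 1, 5, 14, 4, 12, 11, 2, 15, 6, 3, 13, 8, 10, 0, 9, 7
Reachable nodes: 16 of 18 total.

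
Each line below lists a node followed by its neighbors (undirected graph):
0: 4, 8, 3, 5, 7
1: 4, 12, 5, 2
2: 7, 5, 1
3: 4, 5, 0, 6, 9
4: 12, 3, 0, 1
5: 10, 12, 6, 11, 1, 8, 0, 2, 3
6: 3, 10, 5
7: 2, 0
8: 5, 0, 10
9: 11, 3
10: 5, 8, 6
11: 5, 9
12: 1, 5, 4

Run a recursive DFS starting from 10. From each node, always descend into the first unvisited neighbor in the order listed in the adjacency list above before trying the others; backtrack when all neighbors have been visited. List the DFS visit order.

Visit 10
10 → 5
5 → 12
12 → 1
1 → 4
4 → 3
3 → 0
0 → 8
0 → 7
7 → 2
3 → 6
3 → 9
9 → 11

10, 5, 12, 1, 4, 3, 0, 8, 7, 2, 6, 9, 11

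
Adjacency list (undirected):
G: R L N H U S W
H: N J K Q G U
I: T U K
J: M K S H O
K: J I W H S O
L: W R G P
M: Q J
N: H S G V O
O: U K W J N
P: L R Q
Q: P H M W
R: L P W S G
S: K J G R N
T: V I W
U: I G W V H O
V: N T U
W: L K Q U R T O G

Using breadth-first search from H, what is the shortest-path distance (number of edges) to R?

2

Level 0: H
Level 1: G, J, K, N, Q, U
Level 2: I, L, M, O, P, R, S, V, W
Level 3: T
R first appears at level 2.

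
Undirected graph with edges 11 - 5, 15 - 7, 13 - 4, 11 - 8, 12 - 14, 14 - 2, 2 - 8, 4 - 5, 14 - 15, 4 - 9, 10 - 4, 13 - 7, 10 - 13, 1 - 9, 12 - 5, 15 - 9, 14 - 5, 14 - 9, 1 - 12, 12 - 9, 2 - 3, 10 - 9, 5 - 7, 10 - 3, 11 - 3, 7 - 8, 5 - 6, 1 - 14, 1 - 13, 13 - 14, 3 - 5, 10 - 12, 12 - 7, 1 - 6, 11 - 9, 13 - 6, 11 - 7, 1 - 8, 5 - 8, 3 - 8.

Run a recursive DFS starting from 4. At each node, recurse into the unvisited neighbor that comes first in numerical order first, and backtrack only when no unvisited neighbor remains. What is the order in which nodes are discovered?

4 → 5 → 3 → 2 → 8 → 1 → 6 → 13 → 7 → 11 → 9 → 10 → 12 → 14 → 15

Visit 4
4 → 5
5 → 3
3 → 2
2 → 8
8 → 1
1 → 6
6 → 13
13 → 7
7 → 11
11 → 9
9 → 10
10 → 12
12 → 14
14 → 15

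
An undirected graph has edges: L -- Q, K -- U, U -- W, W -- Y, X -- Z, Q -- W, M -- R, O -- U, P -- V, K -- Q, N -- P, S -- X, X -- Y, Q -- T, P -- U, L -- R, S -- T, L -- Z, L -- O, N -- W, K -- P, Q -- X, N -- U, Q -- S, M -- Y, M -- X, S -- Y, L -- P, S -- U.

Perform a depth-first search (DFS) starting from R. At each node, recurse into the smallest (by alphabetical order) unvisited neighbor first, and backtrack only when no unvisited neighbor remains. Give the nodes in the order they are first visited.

Visit R
R → L
L → O
O → U
U → K
K → P
P → N
N → W
W → Q
Q → S
S → T
S → X
X → M
M → Y
X → Z
P → V

R -> L -> O -> U -> K -> P -> N -> W -> Q -> S -> T -> X -> M -> Y -> Z -> V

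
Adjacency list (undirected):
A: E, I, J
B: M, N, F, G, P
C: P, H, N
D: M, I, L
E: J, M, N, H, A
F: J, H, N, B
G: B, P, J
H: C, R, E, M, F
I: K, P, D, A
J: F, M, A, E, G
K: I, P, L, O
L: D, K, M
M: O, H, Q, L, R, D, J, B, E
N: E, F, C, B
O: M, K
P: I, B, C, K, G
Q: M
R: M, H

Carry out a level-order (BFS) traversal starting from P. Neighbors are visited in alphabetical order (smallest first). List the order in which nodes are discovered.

P -> B -> C -> G -> I -> K -> F -> M -> N -> H -> J -> A -> D -> L -> O -> E -> Q -> R

Visit P; enqueue B, C, G, I, K → queue [B, C, G, I, K]
Visit B; enqueue F, M, N → queue [C, G, I, K, F, M, N]
Visit C; enqueue H → queue [G, I, K, F, M, N, H]
Visit G; enqueue J → queue [I, K, F, M, N, H, J]
Visit I; enqueue A, D → queue [K, F, M, N, H, J, A, D]
Visit K; enqueue L, O → queue [F, M, N, H, J, A, D, L, O]
Visit F → queue [M, N, H, J, A, D, L, O]
Visit M; enqueue E, Q, R → queue [N, H, J, A, D, L, O, E, Q, R]
Visit N → queue [H, J, A, D, L, O, E, Q, R]
Visit H → queue [J, A, D, L, O, E, Q, R]
Visit J → queue [A, D, L, O, E, Q, R]
Visit A → queue [D, L, O, E, Q, R]
Visit D → queue [L, O, E, Q, R]
Visit L → queue [O, E, Q, R]
Visit O → queue [E, Q, R]
Visit E → queue [Q, R]
Visit Q → queue [R]
Visit R → queue []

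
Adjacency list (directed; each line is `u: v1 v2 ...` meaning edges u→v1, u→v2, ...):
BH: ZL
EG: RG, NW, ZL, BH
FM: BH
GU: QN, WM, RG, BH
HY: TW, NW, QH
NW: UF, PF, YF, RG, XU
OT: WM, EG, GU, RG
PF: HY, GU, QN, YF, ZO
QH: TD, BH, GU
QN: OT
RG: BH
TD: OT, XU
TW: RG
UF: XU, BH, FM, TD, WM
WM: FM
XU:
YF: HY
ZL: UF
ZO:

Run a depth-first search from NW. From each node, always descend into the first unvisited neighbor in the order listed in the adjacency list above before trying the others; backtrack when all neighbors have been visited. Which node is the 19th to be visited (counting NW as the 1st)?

ZO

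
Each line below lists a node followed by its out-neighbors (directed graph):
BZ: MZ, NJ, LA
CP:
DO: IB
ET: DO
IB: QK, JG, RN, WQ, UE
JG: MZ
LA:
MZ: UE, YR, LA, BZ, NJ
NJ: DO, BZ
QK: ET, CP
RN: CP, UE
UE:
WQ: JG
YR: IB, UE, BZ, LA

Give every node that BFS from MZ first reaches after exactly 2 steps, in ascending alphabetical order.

DO, IB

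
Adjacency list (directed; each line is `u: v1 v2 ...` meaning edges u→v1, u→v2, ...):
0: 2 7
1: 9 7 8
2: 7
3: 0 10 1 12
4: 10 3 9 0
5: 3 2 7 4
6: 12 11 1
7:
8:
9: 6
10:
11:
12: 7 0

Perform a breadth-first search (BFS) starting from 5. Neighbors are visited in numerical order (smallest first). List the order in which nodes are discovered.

Visit 5; enqueue 2, 3, 4, 7 → queue [2, 3, 4, 7]
Visit 2 → queue [3, 4, 7]
Visit 3; enqueue 0, 1, 10, 12 → queue [4, 7, 0, 1, 10, 12]
Visit 4; enqueue 9 → queue [7, 0, 1, 10, 12, 9]
Visit 7 → queue [0, 1, 10, 12, 9]
Visit 0 → queue [1, 10, 12, 9]
Visit 1; enqueue 8 → queue [10, 12, 9, 8]
Visit 10 → queue [12, 9, 8]
Visit 12 → queue [9, 8]
Visit 9; enqueue 6 → queue [8, 6]
Visit 8 → queue [6]
Visit 6; enqueue 11 → queue [11]
Visit 11 → queue []

5, 2, 3, 4, 7, 0, 1, 10, 12, 9, 8, 6, 11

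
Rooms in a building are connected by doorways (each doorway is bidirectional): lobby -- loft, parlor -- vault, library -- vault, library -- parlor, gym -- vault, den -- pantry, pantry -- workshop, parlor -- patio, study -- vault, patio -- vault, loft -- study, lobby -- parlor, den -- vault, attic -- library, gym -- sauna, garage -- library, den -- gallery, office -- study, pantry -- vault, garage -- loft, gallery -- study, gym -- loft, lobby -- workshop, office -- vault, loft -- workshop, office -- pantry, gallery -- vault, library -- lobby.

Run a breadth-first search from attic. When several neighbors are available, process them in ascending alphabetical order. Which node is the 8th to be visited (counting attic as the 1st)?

Visit attic; enqueue library → queue [library]
Visit library; enqueue garage, lobby, parlor, vault → queue [garage, lobby, parlor, vault]
Visit garage; enqueue loft → queue [lobby, parlor, vault, loft]
Visit lobby; enqueue workshop → queue [parlor, vault, loft, workshop]
Visit parlor; enqueue patio → queue [vault, loft, workshop, patio]
Visit vault; enqueue den, gallery, gym, office, pantry, study → queue [loft, workshop, patio, den, gallery, gym, office, pantry, study]
Visit loft → queue [workshop, patio, den, gallery, gym, office, pantry, study]
Visit workshop → queue [patio, den, gallery, gym, office, pantry, study]
Visit patio → queue [den, gallery, gym, office, pantry, study]
Visit den → queue [gallery, gym, office, pantry, study]
Visit gallery → queue [gym, office, pantry, study]
Visit gym; enqueue sauna → queue [office, pantry, study, sauna]
Visit office → queue [pantry, study, sauna]
Visit pantry → queue [study, sauna]
Visit study → queue [sauna]
Visit sauna → queue []

Visit order: attic, library, garage, lobby, parlor, vault, loft, workshop, patio, den, gallery, gym, office, pantry, study, sauna

workshop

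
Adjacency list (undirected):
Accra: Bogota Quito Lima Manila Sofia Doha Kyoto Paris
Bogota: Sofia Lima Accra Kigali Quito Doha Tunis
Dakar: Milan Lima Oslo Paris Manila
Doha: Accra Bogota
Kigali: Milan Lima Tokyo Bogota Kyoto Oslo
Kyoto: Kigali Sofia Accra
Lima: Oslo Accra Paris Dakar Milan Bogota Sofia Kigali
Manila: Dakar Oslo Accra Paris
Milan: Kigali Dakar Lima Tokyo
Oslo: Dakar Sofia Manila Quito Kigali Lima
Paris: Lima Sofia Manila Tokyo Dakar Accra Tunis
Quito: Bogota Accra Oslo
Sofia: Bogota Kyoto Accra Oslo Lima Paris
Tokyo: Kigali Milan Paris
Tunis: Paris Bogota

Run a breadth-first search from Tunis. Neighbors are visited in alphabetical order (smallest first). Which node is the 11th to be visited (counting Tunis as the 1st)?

Manila

Visit Tunis; enqueue Bogota, Paris → queue [Bogota, Paris]
Visit Bogota; enqueue Accra, Doha, Kigali, Lima, Quito, Sofia → queue [Paris, Accra, Doha, Kigali, Lima, Quito, Sofia]
Visit Paris; enqueue Dakar, Manila, Tokyo → queue [Accra, Doha, Kigali, Lima, Quito, Sofia, Dakar, Manila, Tokyo]
Visit Accra; enqueue Kyoto → queue [Doha, Kigali, Lima, Quito, Sofia, Dakar, Manila, Tokyo, Kyoto]
Visit Doha → queue [Kigali, Lima, Quito, Sofia, Dakar, Manila, Tokyo, Kyoto]
Visit Kigali; enqueue Milan, Oslo → queue [Lima, Quito, Sofia, Dakar, Manila, Tokyo, Kyoto, Milan, Oslo]
Visit Lima → queue [Quito, Sofia, Dakar, Manila, Tokyo, Kyoto, Milan, Oslo]
Visit Quito → queue [Sofia, Dakar, Manila, Tokyo, Kyoto, Milan, Oslo]
Visit Sofia → queue [Dakar, Manila, Tokyo, Kyoto, Milan, Oslo]
Visit Dakar → queue [Manila, Tokyo, Kyoto, Milan, Oslo]
Visit Manila → queue [Tokyo, Kyoto, Milan, Oslo]
Visit Tokyo → queue [Kyoto, Milan, Oslo]
Visit Kyoto → queue [Milan, Oslo]
Visit Milan → queue [Oslo]
Visit Oslo → queue []

Visit order: Tunis, Bogota, Paris, Accra, Doha, Kigali, Lima, Quito, Sofia, Dakar, Manila, Tokyo, Kyoto, Milan, Oslo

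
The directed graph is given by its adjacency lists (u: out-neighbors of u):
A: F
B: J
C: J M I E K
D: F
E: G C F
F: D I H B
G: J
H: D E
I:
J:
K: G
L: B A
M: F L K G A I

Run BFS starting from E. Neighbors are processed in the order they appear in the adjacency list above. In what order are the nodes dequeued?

Visit E; enqueue G, C, F → queue [G, C, F]
Visit G; enqueue J → queue [C, F, J]
Visit C; enqueue M, I, K → queue [F, J, M, I, K]
Visit F; enqueue D, H, B → queue [J, M, I, K, D, H, B]
Visit J → queue [M, I, K, D, H, B]
Visit M; enqueue L, A → queue [I, K, D, H, B, L, A]
Visit I → queue [K, D, H, B, L, A]
Visit K → queue [D, H, B, L, A]
Visit D → queue [H, B, L, A]
Visit H → queue [B, L, A]
Visit B → queue [L, A]
Visit L → queue [A]
Visit A → queue []

E, G, C, F, J, M, I, K, D, H, B, L, A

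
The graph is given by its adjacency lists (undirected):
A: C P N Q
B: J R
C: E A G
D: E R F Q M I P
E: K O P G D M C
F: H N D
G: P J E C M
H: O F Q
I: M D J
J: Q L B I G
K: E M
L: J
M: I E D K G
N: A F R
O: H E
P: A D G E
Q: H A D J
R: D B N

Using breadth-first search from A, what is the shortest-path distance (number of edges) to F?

2

Level 0: A
Level 1: C, N, P, Q
Level 2: D, E, F, G, H, J, R
Level 3: B, I, K, L, M, O
F first appears at level 2.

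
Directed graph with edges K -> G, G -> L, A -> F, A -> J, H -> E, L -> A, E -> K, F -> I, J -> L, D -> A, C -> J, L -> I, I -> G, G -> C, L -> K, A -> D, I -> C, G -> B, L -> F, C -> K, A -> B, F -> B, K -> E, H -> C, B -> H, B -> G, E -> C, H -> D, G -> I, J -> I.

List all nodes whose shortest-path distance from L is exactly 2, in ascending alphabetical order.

Level 0: L
Level 1: A, F, I, K
Level 2: B, C, D, E, G, J
Level 3: H

B, C, D, E, G, J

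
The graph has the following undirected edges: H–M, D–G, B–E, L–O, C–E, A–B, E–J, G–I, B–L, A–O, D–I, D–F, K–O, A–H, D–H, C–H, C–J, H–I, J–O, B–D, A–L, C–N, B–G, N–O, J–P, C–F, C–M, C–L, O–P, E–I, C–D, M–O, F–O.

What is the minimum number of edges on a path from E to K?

3

Level 0: E
Level 1: B, C, I, J
Level 2: A, D, F, G, H, L, M, N, O, P
Level 3: K
K first appears at level 3.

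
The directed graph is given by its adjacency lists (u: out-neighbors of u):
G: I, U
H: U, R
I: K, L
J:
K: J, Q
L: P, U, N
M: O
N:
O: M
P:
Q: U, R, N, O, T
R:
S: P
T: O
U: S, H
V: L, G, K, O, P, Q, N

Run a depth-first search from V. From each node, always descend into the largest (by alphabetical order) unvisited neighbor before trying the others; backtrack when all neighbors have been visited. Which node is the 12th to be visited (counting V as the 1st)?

L

Visit V
V → Q
Q → U
U → S
S → P
U → H
H → R
Q → T
T → O
O → M
Q → N
V → L
V → K
K → J
V → G
G → I

Visit order: V, Q, U, S, P, H, R, T, O, M, N, L, K, J, G, I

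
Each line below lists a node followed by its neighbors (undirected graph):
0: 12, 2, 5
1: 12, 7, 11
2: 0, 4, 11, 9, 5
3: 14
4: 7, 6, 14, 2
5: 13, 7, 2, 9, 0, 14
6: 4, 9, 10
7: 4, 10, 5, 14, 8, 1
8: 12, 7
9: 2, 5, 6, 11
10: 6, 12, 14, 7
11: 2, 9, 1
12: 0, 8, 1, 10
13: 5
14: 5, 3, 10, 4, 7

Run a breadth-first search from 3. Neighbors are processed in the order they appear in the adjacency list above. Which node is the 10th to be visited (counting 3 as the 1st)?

Visit 3; enqueue 14 → queue [14]
Visit 14; enqueue 5, 10, 4, 7 → queue [5, 10, 4, 7]
Visit 5; enqueue 13, 2, 9, 0 → queue [10, 4, 7, 13, 2, 9, 0]
Visit 10; enqueue 6, 12 → queue [4, 7, 13, 2, 9, 0, 6, 12]
Visit 4 → queue [7, 13, 2, 9, 0, 6, 12]
Visit 7; enqueue 8, 1 → queue [13, 2, 9, 0, 6, 12, 8, 1]
Visit 13 → queue [2, 9, 0, 6, 12, 8, 1]
Visit 2; enqueue 11 → queue [9, 0, 6, 12, 8, 1, 11]
Visit 9 → queue [0, 6, 12, 8, 1, 11]
Visit 0 → queue [6, 12, 8, 1, 11]
Visit 6 → queue [12, 8, 1, 11]
Visit 12 → queue [8, 1, 11]
Visit 8 → queue [1, 11]
Visit 1 → queue [11]
Visit 11 → queue []

Visit order: 3, 14, 5, 10, 4, 7, 13, 2, 9, 0, 6, 12, 8, 1, 11

0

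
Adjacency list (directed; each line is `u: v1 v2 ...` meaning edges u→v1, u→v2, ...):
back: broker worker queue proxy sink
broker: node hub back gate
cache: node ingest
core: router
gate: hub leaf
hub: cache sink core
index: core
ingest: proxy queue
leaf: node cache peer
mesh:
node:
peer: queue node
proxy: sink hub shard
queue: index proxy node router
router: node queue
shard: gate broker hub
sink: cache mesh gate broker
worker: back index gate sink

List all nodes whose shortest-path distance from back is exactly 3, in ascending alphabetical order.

core, ingest, leaf

Level 0: back
Level 1: broker, proxy, queue, sink, worker
Level 2: cache, gate, hub, index, mesh, node, router, shard
Level 3: core, ingest, leaf
Level 4: peer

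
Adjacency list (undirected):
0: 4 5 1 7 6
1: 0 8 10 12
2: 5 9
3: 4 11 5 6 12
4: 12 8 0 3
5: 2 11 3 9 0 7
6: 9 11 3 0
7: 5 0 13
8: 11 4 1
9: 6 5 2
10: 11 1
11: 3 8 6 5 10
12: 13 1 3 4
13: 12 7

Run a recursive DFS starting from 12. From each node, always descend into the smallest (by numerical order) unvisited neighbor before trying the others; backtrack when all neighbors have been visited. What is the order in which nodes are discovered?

Visit 12
12 → 1
1 → 0
0 → 4
4 → 3
3 → 5
5 → 2
2 → 9
9 → 6
6 → 11
11 → 8
11 → 10
5 → 7
7 → 13

12, 1, 0, 4, 3, 5, 2, 9, 6, 11, 8, 10, 7, 13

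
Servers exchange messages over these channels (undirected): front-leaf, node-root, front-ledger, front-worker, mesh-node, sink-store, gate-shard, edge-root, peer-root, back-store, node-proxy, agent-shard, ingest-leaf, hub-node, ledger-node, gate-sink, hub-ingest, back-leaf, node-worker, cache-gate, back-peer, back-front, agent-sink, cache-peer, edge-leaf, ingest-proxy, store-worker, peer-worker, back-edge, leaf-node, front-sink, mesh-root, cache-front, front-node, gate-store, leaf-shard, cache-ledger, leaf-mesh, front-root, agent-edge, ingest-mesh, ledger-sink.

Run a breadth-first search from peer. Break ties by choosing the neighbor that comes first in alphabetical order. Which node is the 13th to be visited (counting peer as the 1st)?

node

Visit peer; enqueue back, cache, root, worker → queue [back, cache, root, worker]
Visit back; enqueue edge, front, leaf, store → queue [cache, root, worker, edge, front, leaf, store]
Visit cache; enqueue gate, ledger → queue [root, worker, edge, front, leaf, store, gate, ledger]
Visit root; enqueue mesh, node → queue [worker, edge, front, leaf, store, gate, ledger, mesh, node]
Visit worker → queue [edge, front, leaf, store, gate, ledger, mesh, node]
Visit edge; enqueue agent → queue [front, leaf, store, gate, ledger, mesh, node, agent]
Visit front; enqueue sink → queue [leaf, store, gate, ledger, mesh, node, agent, sink]
Visit leaf; enqueue ingest, shard → queue [store, gate, ledger, mesh, node, agent, sink, ingest, shard]
Visit store → queue [gate, ledger, mesh, node, agent, sink, ingest, shard]
Visit gate → queue [ledger, mesh, node, agent, sink, ingest, shard]
Visit ledger → queue [mesh, node, agent, sink, ingest, shard]
Visit mesh → queue [node, agent, sink, ingest, shard]
Visit node; enqueue hub, proxy → queue [agent, sink, ingest, shard, hub, proxy]
Visit agent → queue [sink, ingest, shard, hub, proxy]
Visit sink → queue [ingest, shard, hub, proxy]
Visit ingest → queue [shard, hub, proxy]
Visit shard → queue [hub, proxy]
Visit hub → queue [proxy]
Visit proxy → queue []

Visit order: peer, back, cache, root, worker, edge, front, leaf, store, gate, ledger, mesh, node, agent, sink, ingest, shard, hub, proxy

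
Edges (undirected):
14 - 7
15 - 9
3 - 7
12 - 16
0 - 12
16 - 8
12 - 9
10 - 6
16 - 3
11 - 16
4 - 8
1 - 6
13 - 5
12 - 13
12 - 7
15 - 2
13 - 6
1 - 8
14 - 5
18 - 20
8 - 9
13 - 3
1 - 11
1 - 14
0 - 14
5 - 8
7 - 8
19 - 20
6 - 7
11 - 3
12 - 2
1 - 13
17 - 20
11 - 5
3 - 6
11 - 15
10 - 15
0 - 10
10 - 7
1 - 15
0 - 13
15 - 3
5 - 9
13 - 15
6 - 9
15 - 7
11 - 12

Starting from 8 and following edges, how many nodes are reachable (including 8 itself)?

17

BFS from 8 visits: 8, 1, 4, 5, 7, 9, 16, 6, 11, 13, 14, 15, 3, 10, 12, 0, 2
Reachable nodes: 17 of 21 total.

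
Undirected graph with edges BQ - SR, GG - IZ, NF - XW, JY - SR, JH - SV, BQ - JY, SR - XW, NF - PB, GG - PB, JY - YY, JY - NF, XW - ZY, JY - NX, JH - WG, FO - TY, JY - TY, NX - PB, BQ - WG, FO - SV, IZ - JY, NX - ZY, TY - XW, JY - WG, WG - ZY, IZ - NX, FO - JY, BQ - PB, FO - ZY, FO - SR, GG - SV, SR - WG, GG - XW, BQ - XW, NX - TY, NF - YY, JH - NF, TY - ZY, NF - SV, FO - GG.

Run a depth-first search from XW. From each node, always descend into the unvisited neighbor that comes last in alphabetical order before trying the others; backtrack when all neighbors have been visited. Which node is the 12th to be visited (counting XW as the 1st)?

NX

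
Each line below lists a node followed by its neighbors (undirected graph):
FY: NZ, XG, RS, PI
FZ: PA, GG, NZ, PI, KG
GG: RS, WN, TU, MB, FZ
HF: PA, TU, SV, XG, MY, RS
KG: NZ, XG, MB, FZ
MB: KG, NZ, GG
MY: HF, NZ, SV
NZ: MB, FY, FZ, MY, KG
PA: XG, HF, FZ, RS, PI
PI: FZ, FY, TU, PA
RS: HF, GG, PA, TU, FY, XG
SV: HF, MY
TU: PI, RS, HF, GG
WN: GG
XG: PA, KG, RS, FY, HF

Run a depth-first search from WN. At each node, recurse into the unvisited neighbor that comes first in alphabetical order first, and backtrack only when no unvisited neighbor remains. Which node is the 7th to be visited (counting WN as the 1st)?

FY

Visit WN
WN → GG
GG → FZ
FZ → KG
KG → MB
MB → NZ
NZ → FY
FY → PI
PI → PA
PA → HF
HF → MY
MY → SV
HF → RS
RS → TU
RS → XG

Visit order: WN, GG, FZ, KG, MB, NZ, FY, PI, PA, HF, MY, SV, RS, TU, XG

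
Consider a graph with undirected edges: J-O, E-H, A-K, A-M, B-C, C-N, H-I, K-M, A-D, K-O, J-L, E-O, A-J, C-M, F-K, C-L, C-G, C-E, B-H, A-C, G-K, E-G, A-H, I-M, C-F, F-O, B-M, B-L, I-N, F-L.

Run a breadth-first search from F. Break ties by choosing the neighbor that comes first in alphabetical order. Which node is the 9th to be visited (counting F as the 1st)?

G

Visit F; enqueue C, K, L, O → queue [C, K, L, O]
Visit C; enqueue A, B, E, G, M, N → queue [K, L, O, A, B, E, G, M, N]
Visit K → queue [L, O, A, B, E, G, M, N]
Visit L; enqueue J → queue [O, A, B, E, G, M, N, J]
Visit O → queue [A, B, E, G, M, N, J]
Visit A; enqueue D, H → queue [B, E, G, M, N, J, D, H]
Visit B → queue [E, G, M, N, J, D, H]
Visit E → queue [G, M, N, J, D, H]
Visit G → queue [M, N, J, D, H]
Visit M; enqueue I → queue [N, J, D, H, I]
Visit N → queue [J, D, H, I]
Visit J → queue [D, H, I]
Visit D → queue [H, I]
Visit H → queue [I]
Visit I → queue []

Visit order: F, C, K, L, O, A, B, E, G, M, N, J, D, H, I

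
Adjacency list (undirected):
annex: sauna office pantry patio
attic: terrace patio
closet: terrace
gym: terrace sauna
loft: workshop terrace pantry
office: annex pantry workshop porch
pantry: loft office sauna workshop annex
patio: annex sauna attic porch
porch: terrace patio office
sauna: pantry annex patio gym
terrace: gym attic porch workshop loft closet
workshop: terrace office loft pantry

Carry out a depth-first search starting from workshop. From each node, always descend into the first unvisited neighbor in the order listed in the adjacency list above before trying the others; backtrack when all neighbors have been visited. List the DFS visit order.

Visit workshop
workshop → terrace
terrace → gym
gym → sauna
sauna → pantry
pantry → loft
pantry → office
office → annex
annex → patio
patio → attic
patio → porch
terrace → closet

workshop, terrace, gym, sauna, pantry, loft, office, annex, patio, attic, porch, closet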